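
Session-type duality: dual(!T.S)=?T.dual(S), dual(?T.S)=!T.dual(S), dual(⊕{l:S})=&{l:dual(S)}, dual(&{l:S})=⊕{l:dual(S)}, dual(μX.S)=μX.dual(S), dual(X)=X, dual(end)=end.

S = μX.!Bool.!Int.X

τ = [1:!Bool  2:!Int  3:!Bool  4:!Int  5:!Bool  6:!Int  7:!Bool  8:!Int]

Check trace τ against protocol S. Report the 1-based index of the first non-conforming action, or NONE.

NONE

@1 !Bool  match  now at !Int.μX.…
@2 !Int  match  now at μX.…
@3 !Bool  match  now at !Int.μX.…
@4 !Int  match  now at μX.…
@5 !Bool  match  now at !Int.μX.…
@6 !Int  match  now at μX.…
@7 !Bool  match  now at !Int.μX.…
@8 !Int  match  now at μX.…
trace exhausted — no violation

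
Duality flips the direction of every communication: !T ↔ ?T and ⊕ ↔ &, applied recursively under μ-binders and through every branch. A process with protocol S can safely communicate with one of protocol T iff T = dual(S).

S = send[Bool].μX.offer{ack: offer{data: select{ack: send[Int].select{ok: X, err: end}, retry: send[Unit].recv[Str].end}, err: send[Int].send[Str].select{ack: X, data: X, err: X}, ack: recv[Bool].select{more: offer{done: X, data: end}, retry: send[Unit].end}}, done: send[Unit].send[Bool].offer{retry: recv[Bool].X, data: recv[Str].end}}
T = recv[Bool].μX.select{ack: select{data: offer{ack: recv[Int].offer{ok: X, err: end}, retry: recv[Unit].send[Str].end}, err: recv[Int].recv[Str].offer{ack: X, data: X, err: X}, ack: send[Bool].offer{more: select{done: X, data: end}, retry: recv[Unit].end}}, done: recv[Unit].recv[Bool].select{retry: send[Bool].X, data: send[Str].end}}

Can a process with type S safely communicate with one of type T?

send[Bool] | recv[Bool]  match
  μX | μX  match (rec unchanged)
    offer{ack,done} | select{ack,done}  match same labels
      [ack]
        offer{data,err,ack} | select{data,err,ack}  match same labels
          [data]
            select{ack,retry} | offer{ack,retry}  match same labels
              [ack]
                send[Int] | recv[Int]  match
                  select{ok,err} | offer{ok,err}  match same labels
                    [ok]
                      X | X  match
                    [err]
                      end | end  match
              [retry]
                send[Unit] | recv[Unit]  match
                  recv[Str] | send[Str]  match
                    end | end  match
          [err]
            send[Int] | recv[Int]  match
              send[Str] | recv[Str]  match
                select{ack,data,err} | offer{ack,data,err}  match same labels
                  [ack]
                    X | X  match
                  [data]
                    X | X  match
                  [err]
                    X | X  match
          [ack]
            recv[Bool] | send[Bool]  match
              select{more,retry} | offer{more,retry}  match same labels
                [more]
                  offer{done,data} | select{done,data}  match same labels
                    [done]
                      X | X  match
                    [data]
                      end | end  match
                [retry]
                  send[Unit] | recv[Unit]  match
                    end | end  match
      [done]
        send[Unit] | recv[Unit]  match
          send[Bool] | recv[Bool]  match
            offer{retry,data} | select{retry,data}  match same labels
              [retry]
                recv[Bool] | send[Bool]  match
                  X | X  match
              [data]
                recv[Str] | send[Str]  match
                  end | end  match

YES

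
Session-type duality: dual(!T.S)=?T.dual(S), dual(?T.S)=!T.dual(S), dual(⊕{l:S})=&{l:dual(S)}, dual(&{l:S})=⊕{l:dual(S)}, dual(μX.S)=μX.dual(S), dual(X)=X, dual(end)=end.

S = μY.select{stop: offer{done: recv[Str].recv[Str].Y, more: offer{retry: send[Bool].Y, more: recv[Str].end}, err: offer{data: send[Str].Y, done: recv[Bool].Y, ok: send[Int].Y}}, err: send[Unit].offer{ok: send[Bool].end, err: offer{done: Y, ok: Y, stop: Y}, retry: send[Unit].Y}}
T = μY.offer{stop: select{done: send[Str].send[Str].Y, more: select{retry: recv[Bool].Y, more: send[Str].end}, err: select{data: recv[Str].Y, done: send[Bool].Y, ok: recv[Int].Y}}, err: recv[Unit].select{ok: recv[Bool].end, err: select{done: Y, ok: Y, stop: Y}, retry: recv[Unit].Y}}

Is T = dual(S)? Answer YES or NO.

YES

μY ‖ μY  ✓ (binder kept)
  select{stop,err} ‖ offer{stop,err}  ✓ labels match
    [stop]
      offer{done,more,err} ‖ select{done,more,err}  ✓ labels match
        [done]
          recv[Str] ‖ send[Str]  ✓
            recv[Str] ‖ send[Str]  ✓
              Y ‖ Y  ✓
        [more]
          offer{retry,more} ‖ select{retry,more}  ✓ labels match
            [retry]
              send[Bool] ‖ recv[Bool]  ✓
                Y ‖ Y  ✓
            [more]
              recv[Str] ‖ send[Str]  ✓
                end ‖ end  ✓
        [err]
          offer{data,done,ok} ‖ select{data,done,ok}  ✓ labels match
            [data]
              send[Str] ‖ recv[Str]  ✓
                Y ‖ Y  ✓
            [done]
              recv[Bool] ‖ send[Bool]  ✓
                Y ‖ Y  ✓
            [ok]
              send[Int] ‖ recv[Int]  ✓
                Y ‖ Y  ✓
    [err]
      send[Unit] ‖ recv[Unit]  ✓
        offer{ok,err,retry} ‖ select{ok,err,retry}  ✓ labels match
          [ok]
            send[Bool] ‖ recv[Bool]  ✓
              end ‖ end  ✓
          [err]
            offer{done,ok,stop} ‖ select{done,ok,stop}  ✓ labels match
              [done]
                Y ‖ Y  ✓
              [ok]
                Y ‖ Y  ✓
              [stop]
                Y ‖ Y  ✓
          [retry]
            send[Unit] ‖ recv[Unit]  ✓
              Y ‖ Y  ✓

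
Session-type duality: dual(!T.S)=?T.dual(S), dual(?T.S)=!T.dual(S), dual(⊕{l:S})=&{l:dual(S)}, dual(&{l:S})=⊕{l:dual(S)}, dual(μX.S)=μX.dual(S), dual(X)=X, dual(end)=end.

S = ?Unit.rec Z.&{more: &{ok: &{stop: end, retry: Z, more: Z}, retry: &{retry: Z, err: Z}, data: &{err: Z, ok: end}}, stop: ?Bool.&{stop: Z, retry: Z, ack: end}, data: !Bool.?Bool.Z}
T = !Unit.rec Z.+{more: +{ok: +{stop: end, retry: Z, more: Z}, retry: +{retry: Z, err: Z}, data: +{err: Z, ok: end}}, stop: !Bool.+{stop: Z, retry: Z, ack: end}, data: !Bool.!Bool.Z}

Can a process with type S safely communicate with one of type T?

?Unit vs !Unit  ✓
  rec Z vs rec Z  ✓ (rec unchanged)
    &{more,stop,data} vs +{more,stop,data}  ✓ labels match
      case more:
        &{ok,retry,data} vs +{ok,retry,data}  ✓ labels match
          case ok:
            &{stop,retry,more} vs +{stop,retry,more}  ✓ labels match
              case stop:
                end vs end  ✓
              case retry:
                Z vs Z  ✓
              case more:
                Z vs Z  ✓
          case retry:
            &{retry,err} vs +{retry,err}  ✓ labels match
              case retry:
                Z vs Z  ✓
              case err:
                Z vs Z  ✓
          case data:
            &{err,ok} vs +{err,ok}  ✓ labels match
              case err:
                Z vs Z  ✓
              case ok:
                end vs end  ✓
      case stop:
        ?Bool vs !Bool  ✓
          &{stop,retry,ack} vs +{stop,retry,ack}  ✓ labels match
            case stop:
              Z vs Z  ✓
            case retry:
              Z vs Z  ✓
            case ack:
              end vs end  ✓
      case data:
        !Bool vs !Bool  ✗ same direction on both sides — not dual

NO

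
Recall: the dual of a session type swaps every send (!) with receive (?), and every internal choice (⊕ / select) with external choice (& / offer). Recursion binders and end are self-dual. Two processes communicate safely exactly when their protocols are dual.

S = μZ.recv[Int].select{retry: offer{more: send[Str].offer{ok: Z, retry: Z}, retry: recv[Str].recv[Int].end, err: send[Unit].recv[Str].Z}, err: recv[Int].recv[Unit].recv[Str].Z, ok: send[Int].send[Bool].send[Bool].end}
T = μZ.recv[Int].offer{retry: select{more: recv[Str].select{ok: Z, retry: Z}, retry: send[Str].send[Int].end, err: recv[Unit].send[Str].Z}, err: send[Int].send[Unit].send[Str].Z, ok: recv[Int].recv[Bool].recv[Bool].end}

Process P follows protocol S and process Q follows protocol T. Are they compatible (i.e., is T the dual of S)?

NO

μZ ‖ μZ  match (μ self-dual)
  recv[Int] ‖ recv[Int]  ✗ same direction on both sides — not dual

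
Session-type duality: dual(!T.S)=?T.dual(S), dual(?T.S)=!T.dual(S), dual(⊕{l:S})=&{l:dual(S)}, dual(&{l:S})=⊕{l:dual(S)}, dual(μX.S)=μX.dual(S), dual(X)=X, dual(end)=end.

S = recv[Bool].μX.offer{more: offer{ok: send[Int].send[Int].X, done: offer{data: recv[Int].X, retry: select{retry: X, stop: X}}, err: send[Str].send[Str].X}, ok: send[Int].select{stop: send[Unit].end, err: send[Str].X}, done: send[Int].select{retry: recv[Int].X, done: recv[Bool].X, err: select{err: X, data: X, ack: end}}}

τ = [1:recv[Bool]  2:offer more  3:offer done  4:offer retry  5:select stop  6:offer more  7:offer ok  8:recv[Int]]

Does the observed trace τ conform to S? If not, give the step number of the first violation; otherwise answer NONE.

step 1: recv[Bool]  match  residual = μX.…
step 2: offer more  match  residual = offer{ok: send[Int].send[Int].μX.…, done: offer{data: recv[Int].μX.…, retry: select{retry: μX.…, stop: μX.…}}, err: send[Str].send[Str].μX.…}
step 3: offer done  match  residual = offer{data: recv[Int].μX.…, retry: select{retry: μX.…, stop: μX.…}}
step 4: offer retry  match  residual = select{retry: μX.…, stop: μX.…}
step 5: select stop  match  residual = μX.…
step 6: offer more  match  residual = offer{ok: send[Int].send[Int].μX.…, done: offer{data: recv[Int].μX.…, retry: select{retry: μX.…, stop: μX.…}}, err: send[Str].send[Str].μX.…}
step 7: offer ok  match  residual = send[Int].send[Int].μX.…
step 8: got recv[Int], protocol expects send[Int]  ✗

8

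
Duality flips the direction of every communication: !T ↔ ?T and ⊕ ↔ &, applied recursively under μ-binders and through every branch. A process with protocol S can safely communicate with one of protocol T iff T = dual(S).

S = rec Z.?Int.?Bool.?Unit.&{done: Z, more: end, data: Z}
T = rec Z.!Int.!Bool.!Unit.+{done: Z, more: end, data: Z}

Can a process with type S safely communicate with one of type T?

YES

rec Z ‖ rec Z  match (rec unchanged)
  ?Int ‖ !Int  match
    ?Bool ‖ !Bool  match
      ?Unit ‖ !Unit  match
        &{done,more,data} ‖ +{done,more,data}  match same labels
          case done:
            Z ‖ Z  match
          case more:
            end ‖ end  match
          case data:
            Z ‖ Z  match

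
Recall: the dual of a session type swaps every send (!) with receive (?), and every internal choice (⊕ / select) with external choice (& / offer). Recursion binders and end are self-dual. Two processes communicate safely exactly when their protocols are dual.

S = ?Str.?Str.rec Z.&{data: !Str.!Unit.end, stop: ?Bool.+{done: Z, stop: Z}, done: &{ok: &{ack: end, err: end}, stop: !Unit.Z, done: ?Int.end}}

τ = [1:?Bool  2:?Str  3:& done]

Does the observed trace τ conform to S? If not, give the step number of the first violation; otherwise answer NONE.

1

@1 got ?Bool, protocol expects ?Str  ✗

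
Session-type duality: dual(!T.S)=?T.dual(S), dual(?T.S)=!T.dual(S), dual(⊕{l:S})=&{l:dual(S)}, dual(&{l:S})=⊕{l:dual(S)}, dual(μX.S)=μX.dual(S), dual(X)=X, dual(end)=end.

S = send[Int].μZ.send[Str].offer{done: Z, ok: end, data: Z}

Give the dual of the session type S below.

send[Int] → recv[Int]
  μZ → μZ  (μ self-dual)
    send[Str] → recv[Str]
      offer{done,ok,data} → select{done,ok,data}  (external→internal)
        • done:
          dual(Z) = Z
        • ok:
          dual(end) = end
        • data:
          dual(Z) = Z

recv[Int].μZ.recv[Str].select{done: Z, ok: end, data: Z}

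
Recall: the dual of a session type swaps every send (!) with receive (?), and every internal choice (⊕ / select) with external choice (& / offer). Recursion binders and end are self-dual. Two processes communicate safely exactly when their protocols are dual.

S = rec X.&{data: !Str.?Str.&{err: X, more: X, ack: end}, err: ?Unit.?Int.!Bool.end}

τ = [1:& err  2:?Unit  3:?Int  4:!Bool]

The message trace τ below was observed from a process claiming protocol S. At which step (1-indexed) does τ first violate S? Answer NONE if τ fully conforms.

step 1: & err  ✓  now at ?Unit.?Int.!Bool.end
step 2: ?Unit  ✓  now at ?Int.!Bool.end
step 3: ?Int  ✓  now at !Bool.end
step 4: !Bool  ✓  now at end
trace exhausted — no violation

NONE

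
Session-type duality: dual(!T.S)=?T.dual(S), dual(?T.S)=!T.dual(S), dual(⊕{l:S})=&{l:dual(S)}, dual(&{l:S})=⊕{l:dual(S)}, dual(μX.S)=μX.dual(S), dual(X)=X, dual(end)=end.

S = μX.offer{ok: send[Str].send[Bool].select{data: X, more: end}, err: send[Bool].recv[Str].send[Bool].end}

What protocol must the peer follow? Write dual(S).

μX.select{ok: recv[Str].recv[Bool].offer{data: X, more: end}, err: recv[Bool].send[Str].recv[Bool].end}

μX → μX  (rec unchanged)
  offer{ok,err} → select{ok,err}  (&→⊕)
    case ok:
      send[Str] → recv[Str]
        send[Bool] → recv[Bool]
          select{data,more} → offer{data,more}  (select→offer)
            case data:
              X ↦ X
            case more:
              end ↦ end
    case err:
      send[Bool] → recv[Bool]
        recv[Str] → send[Str]
          send[Bool] → recv[Bool]
            end ↦ end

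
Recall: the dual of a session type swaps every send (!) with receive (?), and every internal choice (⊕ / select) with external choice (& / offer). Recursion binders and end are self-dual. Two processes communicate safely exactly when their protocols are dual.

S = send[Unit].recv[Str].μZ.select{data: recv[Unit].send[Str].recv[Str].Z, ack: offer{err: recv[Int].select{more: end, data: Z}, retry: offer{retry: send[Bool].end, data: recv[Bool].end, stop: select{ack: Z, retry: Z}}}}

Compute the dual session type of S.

send[Unit] ↦ recv[Unit]
  recv[Str] ↦ send[Str]
    μZ ↦ μZ  (binder kept)
      select{data,ack} ↦ offer{data,ack}  (⊕→&)
        • data:
          recv[Unit] ↦ send[Unit]
            send[Str] ↦ recv[Str]
              recv[Str] ↦ send[Str]
                Z self-dual
        • ack:
          offer{err,retry} ↦ select{err,retry}  (&→⊕)
            • err:
              recv[Int] ↦ send[Int]
                select{more,data} ↦ offer{more,data}  (⊕→&)
                  • more:
                    end self-dual
                  • data:
                    Z self-dual
            • retry:
              offer{retry,data,stop} ↦ select{retry,data,stop}  (&→⊕)
                • retry:
                  send[Bool] ↦ recv[Bool]
                    end self-dual
                • data:
                  recv[Bool] ↦ send[Bool]
                    end self-dual
                • stop:
                  select{ack,retry} ↦ offer{ack,retry}  (⊕→&)
                    • ack:
                      Z self-dual
                    • retry:
                      Z self-dual

recv[Unit].send[Str].μZ.offer{data: send[Unit].recv[Str].send[Str].Z, ack: select{err: send[Int].offer{more: end, data: Z}, retry: select{retry: recv[Bool].end, data: send[Bool].end, stop: offer{ack: Z, retry: Z}}}}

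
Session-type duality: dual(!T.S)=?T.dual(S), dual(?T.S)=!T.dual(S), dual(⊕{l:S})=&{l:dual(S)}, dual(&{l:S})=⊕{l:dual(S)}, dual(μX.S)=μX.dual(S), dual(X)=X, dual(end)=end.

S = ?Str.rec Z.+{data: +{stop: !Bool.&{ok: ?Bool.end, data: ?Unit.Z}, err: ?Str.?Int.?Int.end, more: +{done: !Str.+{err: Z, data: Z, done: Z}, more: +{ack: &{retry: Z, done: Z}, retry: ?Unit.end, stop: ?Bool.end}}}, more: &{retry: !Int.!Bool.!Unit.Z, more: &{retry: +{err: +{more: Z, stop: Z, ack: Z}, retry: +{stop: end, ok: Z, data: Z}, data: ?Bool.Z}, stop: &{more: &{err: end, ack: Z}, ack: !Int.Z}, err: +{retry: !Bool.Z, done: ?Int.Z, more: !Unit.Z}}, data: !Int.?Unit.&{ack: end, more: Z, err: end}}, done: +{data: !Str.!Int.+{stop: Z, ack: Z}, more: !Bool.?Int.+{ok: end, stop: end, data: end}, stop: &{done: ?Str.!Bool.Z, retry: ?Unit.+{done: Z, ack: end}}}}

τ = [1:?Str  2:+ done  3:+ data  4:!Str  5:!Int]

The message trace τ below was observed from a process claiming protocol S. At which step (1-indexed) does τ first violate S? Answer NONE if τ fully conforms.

NONE

@1 ?Str  match  cont: rec Z.…
@2 + done  match  cont: +{data: !Str.!Int.+{stop: rec Z.…, ack: rec Z.…}, more: !Bool.?Int.+{ok: end, stop: end, data: end}, stop: &{done: ?Str.!Bool.rec Z.…, retry: ?Unit.+{done: rec Z.…, ack: end}}}
@3 + data  match  cont: !Str.!Int.+{stop: rec Z.…, ack: rec Z.…}
@4 !Str  match  cont: !Int.+{stop: rec Z.…, ack: rec Z.…}
@5 !Int  match  cont: +{stop: rec Z.…, ack: rec Z.…}
trace exhausted — no violation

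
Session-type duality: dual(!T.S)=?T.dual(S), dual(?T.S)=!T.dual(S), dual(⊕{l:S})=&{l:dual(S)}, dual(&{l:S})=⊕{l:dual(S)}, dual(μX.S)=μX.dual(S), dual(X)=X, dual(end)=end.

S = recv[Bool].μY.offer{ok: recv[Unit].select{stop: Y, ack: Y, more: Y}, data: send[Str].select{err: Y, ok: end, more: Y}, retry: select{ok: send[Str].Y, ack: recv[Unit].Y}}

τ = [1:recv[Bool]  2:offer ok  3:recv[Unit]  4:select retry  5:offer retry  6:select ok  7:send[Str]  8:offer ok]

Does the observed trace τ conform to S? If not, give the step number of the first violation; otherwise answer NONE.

[1] recv[Bool]  match  state: μY.…
[2] offer ok  match  state: recv[Unit].select{stop: μY.…, ack: μY.…, more: μY.…}
[3] recv[Unit]  match  state: select{stop: μY.…, ack: μY.…, more: μY.…}
[4] got select retry, protocol expects select stop or select ack or select more  ✗

4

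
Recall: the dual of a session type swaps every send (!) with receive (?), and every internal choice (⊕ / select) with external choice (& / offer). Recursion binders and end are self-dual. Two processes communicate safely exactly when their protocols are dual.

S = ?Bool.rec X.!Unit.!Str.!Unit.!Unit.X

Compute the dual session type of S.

?Bool ↦ !Bool
  rec X ↦ rec X  (μ self-dual)
    !Unit ↦ ?Unit
      !Str ↦ ?Str
        !Unit ↦ ?Unit
          !Unit ↦ ?Unit
            X self-dual

!Bool.rec X.?Unit.?Str.?Unit.?Unit.X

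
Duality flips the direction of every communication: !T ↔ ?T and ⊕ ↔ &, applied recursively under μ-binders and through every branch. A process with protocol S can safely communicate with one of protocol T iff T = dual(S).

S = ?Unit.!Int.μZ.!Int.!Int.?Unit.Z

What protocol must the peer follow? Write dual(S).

!Unit.?Int.μZ.?Int.?Int.!Unit.Z

?Unit → !Unit
  !Int → ?Int
    μZ → μZ  (binder kept)
      !Int → ?Int
        !Int → ?Int
          ?Unit → !Unit
            Z ↦ Z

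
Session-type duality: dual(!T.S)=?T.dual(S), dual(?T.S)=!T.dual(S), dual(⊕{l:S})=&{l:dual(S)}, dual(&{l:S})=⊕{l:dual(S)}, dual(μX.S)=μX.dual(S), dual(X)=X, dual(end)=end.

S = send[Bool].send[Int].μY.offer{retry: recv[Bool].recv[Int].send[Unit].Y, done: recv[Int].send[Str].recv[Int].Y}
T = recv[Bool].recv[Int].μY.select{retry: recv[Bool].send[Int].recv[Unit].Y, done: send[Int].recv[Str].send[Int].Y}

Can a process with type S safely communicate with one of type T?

send[Bool] vs recv[Bool]  ok
  send[Int] vs recv[Int]  ok
    μY vs μY  ok (μ self-dual)
      offer{retry,done} vs select{retry,done}  ok labels match
        • retry:
          recv[Bool] vs recv[Bool]  ✗ same direction on both sides — not dual

NO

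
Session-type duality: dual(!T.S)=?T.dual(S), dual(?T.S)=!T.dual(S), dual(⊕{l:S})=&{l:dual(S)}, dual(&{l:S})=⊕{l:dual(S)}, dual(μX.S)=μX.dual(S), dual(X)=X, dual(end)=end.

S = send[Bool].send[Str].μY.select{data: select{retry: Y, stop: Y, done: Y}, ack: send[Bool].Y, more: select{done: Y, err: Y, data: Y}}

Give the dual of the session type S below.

send[Bool] → recv[Bool]
  send[Str] → recv[Str]
    μY → μY  (μ self-dual)
      select{data,ack,more} → offer{data,ack,more}  (internal→external)
        • data:
          select{retry,stop,done} → offer{retry,stop,done}  (internal→external)
            • retry:
              Y ↦ Y
            • stop:
              Y ↦ Y
            • done:
              Y ↦ Y
        • ack:
          send[Bool] → recv[Bool]
            Y ↦ Y
        • more:
          select{done,err,data} → offer{done,err,data}  (internal→external)
            • done:
              Y ↦ Y
            • err:
              Y ↦ Y
            • data:
              Y ↦ Y

recv[Bool].recv[Str].μY.offer{data: offer{retry: Y, stop: Y, done: Y}, ack: recv[Bool].Y, more: offer{done: Y, err: Y, data: Y}}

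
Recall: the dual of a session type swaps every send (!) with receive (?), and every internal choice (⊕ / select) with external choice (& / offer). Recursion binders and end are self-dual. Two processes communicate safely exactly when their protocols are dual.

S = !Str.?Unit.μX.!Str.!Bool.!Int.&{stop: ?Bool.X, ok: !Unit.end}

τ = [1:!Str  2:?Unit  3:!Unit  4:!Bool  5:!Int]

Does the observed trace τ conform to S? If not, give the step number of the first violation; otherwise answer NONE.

@1 !Str  match  state: ?Unit.μX.…
@2 ?Unit  match  state: μX.…
@3 got !Unit, protocol expects !Str  ✗

3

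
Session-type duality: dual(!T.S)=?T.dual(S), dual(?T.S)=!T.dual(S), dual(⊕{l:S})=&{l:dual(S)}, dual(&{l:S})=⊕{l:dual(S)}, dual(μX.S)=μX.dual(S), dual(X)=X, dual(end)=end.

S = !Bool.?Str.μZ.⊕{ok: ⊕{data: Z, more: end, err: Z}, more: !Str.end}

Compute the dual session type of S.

?Bool.!Str.μZ.&{ok: &{data: Z, more: end, err: Z}, more: ?Str.end}

!Bool ↦ ?Bool
  ?Str ↦ !Str
    μZ ↦ μZ  (binder kept)
      ⊕{ok,more} ↦ &{ok,more}  (⊕→&)
        [ok]
          ⊕{data,more,err} ↦ &{data,more,err}  (⊕→&)
            [data]
              Z self-dual
            [more]
              end self-dual
            [err]
              Z self-dual
        [more]
          !Str ↦ ?Str
            end self-dual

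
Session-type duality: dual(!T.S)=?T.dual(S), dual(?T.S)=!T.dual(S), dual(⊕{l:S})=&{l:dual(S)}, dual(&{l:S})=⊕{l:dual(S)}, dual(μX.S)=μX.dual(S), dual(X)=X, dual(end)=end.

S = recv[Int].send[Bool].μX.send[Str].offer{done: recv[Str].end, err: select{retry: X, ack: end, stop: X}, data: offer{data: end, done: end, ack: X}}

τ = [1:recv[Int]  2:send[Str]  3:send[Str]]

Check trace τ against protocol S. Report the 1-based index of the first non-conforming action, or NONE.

2

@1 recv[Int]  match  cont: send[Bool].μX.…
@2 got send[Str], protocol expects send[Bool]  ✗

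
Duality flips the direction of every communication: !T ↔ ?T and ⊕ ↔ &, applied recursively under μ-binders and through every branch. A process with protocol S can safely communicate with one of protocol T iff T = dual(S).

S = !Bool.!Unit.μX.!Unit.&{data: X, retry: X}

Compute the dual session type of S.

?Bool.?Unit.μX.?Unit.⊕{data: X, retry: X}

!Bool ↦ ?Bool
  !Unit ↦ ?Unit
    μX ↦ μX  (rec unchanged)
      !Unit ↦ ?Unit
        &{data,retry} ↦ ⊕{data,retry}  (external→internal)
          case data:
            X self-dual
          case retry:
            X self-dual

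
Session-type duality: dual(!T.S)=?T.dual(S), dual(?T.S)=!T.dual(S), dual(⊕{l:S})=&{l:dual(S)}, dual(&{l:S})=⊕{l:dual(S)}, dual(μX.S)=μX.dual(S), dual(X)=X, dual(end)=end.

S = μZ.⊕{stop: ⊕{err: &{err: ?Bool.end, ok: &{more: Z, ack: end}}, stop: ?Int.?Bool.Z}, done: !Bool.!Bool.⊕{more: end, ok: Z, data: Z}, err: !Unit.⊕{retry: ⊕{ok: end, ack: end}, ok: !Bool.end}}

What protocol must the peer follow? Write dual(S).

μZ.&{stop: &{err: ⊕{err: !Bool.end, ok: ⊕{more: Z, ack: end}}, stop: !Int.!Bool.Z}, done: ?Bool.?Bool.&{more: end, ok: Z, data: Z}, err: ?Unit.&{retry: &{ok: end, ack: end}, ok: ?Bool.end}}

μZ = μZ  (μ self-dual)
  ⊕{stop,done,err} = &{stop,done,err}  (select→offer)
    • stop:
      ⊕{err,stop} = &{err,stop}  (select→offer)
        • err:
          &{err,ok} = ⊕{err,ok}  (&→⊕)
            • err:
              ?Bool = !Bool
                end ↦ end
            • ok:
              &{more,ack} = ⊕{more,ack}  (&→⊕)
                • more:
                  Z ↦ Z
                • ack:
                  end ↦ end
        • stop:
          ?Int = !Int
            ?Bool = !Bool
              Z ↦ Z
    • done:
      !Bool = ?Bool
        !Bool = ?Bool
          ⊕{more,ok,data} = &{more,ok,data}  (select→offer)
            • more:
              end ↦ end
            • ok:
              Z ↦ Z
            • data:
              Z ↦ Z
    • err:
      !Unit = ?Unit
        ⊕{retry,ok} = &{retry,ok}  (select→offer)
          • retry:
            ⊕{ok,ack} = &{ok,ack}  (select→offer)
              • ok:
                end ↦ end
              • ack:
                end ↦ end
          • ok:
            !Bool = ?Bool
              end ↦ end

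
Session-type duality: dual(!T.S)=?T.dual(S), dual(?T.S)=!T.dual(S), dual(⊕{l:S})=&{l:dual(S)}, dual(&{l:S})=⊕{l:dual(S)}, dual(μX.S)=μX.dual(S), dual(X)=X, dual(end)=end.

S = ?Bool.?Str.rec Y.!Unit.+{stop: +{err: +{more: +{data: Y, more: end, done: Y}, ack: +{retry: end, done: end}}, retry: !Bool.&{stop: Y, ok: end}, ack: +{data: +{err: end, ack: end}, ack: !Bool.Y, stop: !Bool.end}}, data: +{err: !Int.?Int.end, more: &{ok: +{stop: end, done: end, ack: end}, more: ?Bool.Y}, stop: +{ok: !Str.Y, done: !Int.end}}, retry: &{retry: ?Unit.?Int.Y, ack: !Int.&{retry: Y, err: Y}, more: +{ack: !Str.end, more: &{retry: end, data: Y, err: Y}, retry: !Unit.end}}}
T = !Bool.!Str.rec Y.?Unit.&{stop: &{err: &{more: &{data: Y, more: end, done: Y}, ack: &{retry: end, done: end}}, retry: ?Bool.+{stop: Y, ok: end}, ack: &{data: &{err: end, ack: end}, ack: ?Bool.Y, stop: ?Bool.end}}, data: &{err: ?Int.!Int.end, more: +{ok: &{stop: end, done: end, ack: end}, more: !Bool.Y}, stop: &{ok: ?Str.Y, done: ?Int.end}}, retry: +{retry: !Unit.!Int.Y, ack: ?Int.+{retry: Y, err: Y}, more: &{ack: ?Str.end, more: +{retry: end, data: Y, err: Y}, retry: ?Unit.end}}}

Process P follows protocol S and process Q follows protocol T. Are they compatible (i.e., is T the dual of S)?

YES

?Bool vs !Bool  match
  ?Str vs !Str  match
    rec Y vs rec Y  match (rec unchanged)
      !Unit vs ?Unit  match
        +{stop,data,retry} vs &{stop,data,retry}  match labels match
          • stop:
            +{err,retry,ack} vs &{err,retry,ack}  match labels match
              • err:
                +{more,ack} vs &{more,ack}  match labels match
                  • more:
                    +{data,more,done} vs &{data,more,done}  match labels match
                      • data:
                        Y vs Y  match
                      • more:
                        end vs end  match
                      • done:
                        Y vs Y  match
                  • ack:
                    +{retry,done} vs &{retry,done}  match labels match
                      • retry:
                        end vs end  match
                      • done:
                        end vs end  match
              • retry:
                !Bool vs ?Bool  match
                  &{stop,ok} vs +{stop,ok}  match labels match
                    • stop:
                      Y vs Y  match
                    • ok:
                      end vs end  match
              • ack:
                +{data,ack,stop} vs &{data,ack,stop}  match labels match
                  • data:
                    +{err,ack} vs &{err,ack}  match labels match
                      • err:
                        end vs end  match
                      • ack:
                        end vs end  match
                  • ack:
                    !Bool vs ?Bool  match
                      Y vs Y  match
                  • stop:
                    !Bool vs ?Bool  match
                      end vs end  match
          • data:
            +{err,more,stop} vs &{err,more,stop}  match labels match
              • err:
                !Int vs ?Int  match
                  ?Int vs !Int  match
                    end vs end  match
              • more:
                &{ok,more} vs +{ok,more}  match labels match
                  • ok:
                    +{stop,done,ack} vs &{stop,done,ack}  match labels match
                      • stop:
                        end vs end  match
                      • done:
                        end vs end  match
                      • ack:
                        end vs end  match
                  • more:
                    ?Bool vs !Bool  match
                      Y vs Y  match
              • stop:
                +{ok,done} vs &{ok,done}  match labels match
                  • ok:
                    !Str vs ?Str  match
                      Y vs Y  match
                  • done:
                    !Int vs ?Int  match
                      end vs end  match
          • retry:
            &{retry,ack,more} vs +{retry,ack,more}  match labels match
              • retry:
                ?Unit vs !Unit  match
                  ?Int vs !Int  match
                    Y vs Y  match
              • ack:
                !Int vs ?Int  match
                  &{retry,err} vs +{retry,err}  match labels match
                    • retry:
                      Y vs Y  match
                    • err:
                      Y vs Y  match
              • more:
                +{ack,more,retry} vs &{ack,more,retry}  match labels match
                  • ack:
                    !Str vs ?Str  match
                      end vs end  match
                  • more:
                    &{retry,data,err} vs +{retry,data,err}  match labels match
                      • retry:
                        end vs end  match
                      • data:
                        Y vs Y  match
                      • err:
                        Y vs Y  match
                  • retry:
                    !Unit vs ?Unit  match
                      end vs end  match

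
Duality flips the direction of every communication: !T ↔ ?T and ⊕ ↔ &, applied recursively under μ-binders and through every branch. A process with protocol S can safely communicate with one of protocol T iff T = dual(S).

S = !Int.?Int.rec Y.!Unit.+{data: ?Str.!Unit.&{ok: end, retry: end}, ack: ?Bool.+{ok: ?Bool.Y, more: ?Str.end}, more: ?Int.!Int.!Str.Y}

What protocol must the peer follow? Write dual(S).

?Int.!Int.rec Y.?Unit.&{data: !Str.?Unit.+{ok: end, retry: end}, ack: !Bool.&{ok: !Bool.Y, more: !Str.end}, more: !Int.?Int.?Str.Y}

!Int ↦ ?Int
  ?Int ↦ !Int
    rec Y ↦ rec Y  (rec unchanged)
      !Unit ↦ ?Unit
        +{data,ack,more} ↦ &{data,ack,more}  (⊕→&)
          • data:
            ?Str ↦ !Str
              !Unit ↦ ?Unit
                &{ok,retry} ↦ +{ok,retry}  (external→internal)
                  • ok:
                    end self-dual
                  • retry:
                    end self-dual
          • ack:
            ?Bool ↦ !Bool
              +{ok,more} ↦ &{ok,more}  (⊕→&)
                • ok:
                  ?Bool ↦ !Bool
                    Y self-dual
                • more:
                  ?Str ↦ !Str
                    end self-dual
          • more:
            ?Int ↦ !Int
              !Int ↦ ?Int
                !Str ↦ ?Str
                  Y self-dual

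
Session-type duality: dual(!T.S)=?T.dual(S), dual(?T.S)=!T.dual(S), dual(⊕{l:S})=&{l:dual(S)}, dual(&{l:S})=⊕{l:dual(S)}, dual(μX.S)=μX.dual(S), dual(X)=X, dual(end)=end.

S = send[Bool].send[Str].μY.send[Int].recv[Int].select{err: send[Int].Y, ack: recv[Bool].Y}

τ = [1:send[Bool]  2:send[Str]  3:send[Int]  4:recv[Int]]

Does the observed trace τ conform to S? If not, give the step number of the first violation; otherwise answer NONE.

step 1: send[Bool]  ✓  state: send[Str].μY.…
step 2: send[Str]  ✓  state: μY.…
step 3: send[Int]  ✓  state: recv[Int].select{err: send[Int].μY.…, ack: recv[Bool].μY.…}
step 4: recv[Int]  ✓  state: select{err: send[Int].μY.…, ack: recv[Bool].μY.…}
trace exhausted — no violation

NONE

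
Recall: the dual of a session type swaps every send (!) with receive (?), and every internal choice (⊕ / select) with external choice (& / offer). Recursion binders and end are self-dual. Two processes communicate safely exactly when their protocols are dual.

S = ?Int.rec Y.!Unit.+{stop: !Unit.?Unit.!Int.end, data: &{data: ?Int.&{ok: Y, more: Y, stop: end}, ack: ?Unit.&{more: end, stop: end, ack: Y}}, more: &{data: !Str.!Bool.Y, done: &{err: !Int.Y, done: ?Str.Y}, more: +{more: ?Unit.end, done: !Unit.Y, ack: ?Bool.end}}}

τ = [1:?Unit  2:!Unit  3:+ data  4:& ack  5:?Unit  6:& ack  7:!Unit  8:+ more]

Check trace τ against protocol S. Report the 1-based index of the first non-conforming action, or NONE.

[1] got ?Unit, protocol expects ?Int  ✗

1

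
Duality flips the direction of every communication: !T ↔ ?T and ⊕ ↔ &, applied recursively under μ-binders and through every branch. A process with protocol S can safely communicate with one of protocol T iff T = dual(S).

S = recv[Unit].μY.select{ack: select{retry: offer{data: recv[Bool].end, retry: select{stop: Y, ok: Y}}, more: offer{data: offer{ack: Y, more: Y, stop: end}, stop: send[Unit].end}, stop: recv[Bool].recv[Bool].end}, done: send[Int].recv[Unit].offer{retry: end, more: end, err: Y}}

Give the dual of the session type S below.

send[Unit].μY.offer{ack: offer{retry: select{data: send[Bool].end, retry: offer{stop: Y, ok: Y}}, more: select{data: select{ack: Y, more: Y, stop: end}, stop: recv[Unit].end}, stop: send[Bool].send[Bool].end}, done: recv[Int].send[Unit].select{retry: end, more: end, err: Y}}

recv[Unit] ↦ send[Unit]
  μY ↦ μY  (binder kept)
    select{ack,done} ↦ offer{ack,done}  (⊕→&)
      case ack:
        select{retry,more,stop} ↦ offer{retry,more,stop}  (⊕→&)
          case retry:
            offer{data,retry} ↦ select{data,retry}  (&→⊕)
              case data:
                recv[Bool] ↦ send[Bool]
                  end ↦ end
              case retry:
                select{stop,ok} ↦ offer{stop,ok}  (⊕→&)
                  case stop:
                    Y ↦ Y
                  case ok:
                    Y ↦ Y
          case more:
            offer{data,stop} ↦ select{data,stop}  (&→⊕)
              case data:
                offer{ack,more,stop} ↦ select{ack,more,stop}  (&→⊕)
                  case ack:
                    Y ↦ Y
                  case more:
                    Y ↦ Y
                  case stop:
                    end ↦ end
              case stop:
                send[Unit] ↦ recv[Unit]
                  end ↦ end
          case stop:
            recv[Bool] ↦ send[Bool]
              recv[Bool] ↦ send[Bool]
                end ↦ end
      case done:
        send[Int] ↦ recv[Int]
          recv[Unit] ↦ send[Unit]
            offer{retry,more,err} ↦ select{retry,more,err}  (&→⊕)
              case retry:
                end ↦ end
              case more:
                end ↦ end
              case err:
                Y ↦ Y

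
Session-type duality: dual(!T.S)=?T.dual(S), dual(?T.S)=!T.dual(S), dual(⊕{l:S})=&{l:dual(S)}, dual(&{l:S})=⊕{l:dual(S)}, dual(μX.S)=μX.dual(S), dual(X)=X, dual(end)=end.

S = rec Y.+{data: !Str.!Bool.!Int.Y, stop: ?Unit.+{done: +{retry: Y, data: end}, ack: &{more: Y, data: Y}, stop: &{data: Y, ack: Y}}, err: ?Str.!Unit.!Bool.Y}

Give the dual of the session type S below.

rec Y = rec Y  (binder kept)
  +{data,stop,err} = &{data,stop,err}  (internal→external)
    [data]
      !Str = ?Str
        !Bool = ?Bool
          !Int = ?Int
            Y self-dual
    [stop]
      ?Unit = !Unit
        +{done,ack,stop} = &{done,ack,stop}  (internal→external)
          [done]
            +{retry,data} = &{retry,data}  (internal→external)
              [retry]
                Y self-dual
              [data]
                end self-dual
          [ack]
            &{more,data} = +{more,data}  (offer→select)
              [more]
                Y self-dual
              [data]
                Y self-dual
          [stop]
            &{data,ack} = +{data,ack}  (offer→select)
              [data]
                Y self-dual
              [ack]
                Y self-dual
    [err]
      ?Str = !Str
        !Unit = ?Unit
          !Bool = ?Bool
            Y self-dual

rec Y.&{data: ?Str.?Bool.?Int.Y, stop: !Unit.&{done: &{retry: Y, data: end}, ack: +{more: Y, data: Y}, stop: +{data: Y, ack: Y}}, err: !Str.?Unit.?Bool.Y}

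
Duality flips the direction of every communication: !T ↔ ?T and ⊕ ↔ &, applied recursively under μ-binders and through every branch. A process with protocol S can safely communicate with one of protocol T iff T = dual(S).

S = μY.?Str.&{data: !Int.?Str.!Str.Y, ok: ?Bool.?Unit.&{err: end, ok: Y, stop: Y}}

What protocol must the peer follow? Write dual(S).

μY = μY  (binder kept)
  ?Str = !Str
    &{data,ok} = ⊕{data,ok}  (&→⊕)
      [data]
        !Int = ?Int
          ?Str = !Str
            !Str = ?Str
              Y self-dual
      [ok]
        ?Bool = !Bool
          ?Unit = !Unit
            &{err,ok,stop} = ⊕{err,ok,stop}  (&→⊕)
              [err]
                end self-dual
              [ok]
                Y self-dual
              [stop]
                Y self-dual

μY.!Str.⊕{data: ?Int.!Str.?Str.Y, ok: !Bool.!Unit.⊕{err: end, ok: Y, stop: Y}}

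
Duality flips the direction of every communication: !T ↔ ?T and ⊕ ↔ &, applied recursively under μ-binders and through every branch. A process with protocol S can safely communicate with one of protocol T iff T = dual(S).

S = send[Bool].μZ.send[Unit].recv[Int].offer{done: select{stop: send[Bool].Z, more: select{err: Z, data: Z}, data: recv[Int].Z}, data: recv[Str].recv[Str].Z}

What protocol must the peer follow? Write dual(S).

recv[Bool].μZ.recv[Unit].send[Int].select{done: offer{stop: recv[Bool].Z, more: offer{err: Z, data: Z}, data: send[Int].Z}, data: send[Str].send[Str].Z}

send[Bool] ↦ recv[Bool]
  μZ ↦ μZ  (rec unchanged)
    send[Unit] ↦ recv[Unit]
      recv[Int] ↦ send[Int]
        offer{done,data} ↦ select{done,data}  (&→⊕)
          [done]
            select{stop,more,data} ↦ offer{stop,more,data}  (⊕→&)
              [stop]
                send[Bool] ↦ recv[Bool]
                  Z ↦ Z
              [more]
                select{err,data} ↦ offer{err,data}  (⊕→&)
                  [err]
                    Z ↦ Z
                  [data]
                    Z ↦ Z
              [data]
                recv[Int] ↦ send[Int]
                  Z ↦ Z
          [data]
            recv[Str] ↦ send[Str]
              recv[Str] ↦ send[Str]
                Z ↦ Z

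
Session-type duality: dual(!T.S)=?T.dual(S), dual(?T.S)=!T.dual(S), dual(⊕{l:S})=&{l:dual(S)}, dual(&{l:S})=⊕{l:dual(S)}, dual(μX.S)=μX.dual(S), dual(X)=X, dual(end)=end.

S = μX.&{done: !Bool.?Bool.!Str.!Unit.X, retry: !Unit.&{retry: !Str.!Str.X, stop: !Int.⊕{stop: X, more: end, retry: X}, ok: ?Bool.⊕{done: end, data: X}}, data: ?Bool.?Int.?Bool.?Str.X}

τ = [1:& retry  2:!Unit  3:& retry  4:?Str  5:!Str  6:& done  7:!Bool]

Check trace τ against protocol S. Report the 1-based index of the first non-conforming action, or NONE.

4

@1 & retry  ok  residual = !Unit.&{retry: !Str.!Str.μX.…, stop: !Int.⊕{stop: μX.…, more: end, retry: μX.…}, ok: ?Bool.⊕{done: end, data: μX.…}}
@2 !Unit  ok  residual = &{retry: !Str.!Str.μX.…, stop: !Int.⊕{stop: μX.…, more: end, retry: μX.…}, ok: ?Bool.⊕{done: end, data: μX.…}}
@3 & retry  ok  residual = !Str.!Str.μX.…
@4 got ?Str, protocol expects !Str  ✗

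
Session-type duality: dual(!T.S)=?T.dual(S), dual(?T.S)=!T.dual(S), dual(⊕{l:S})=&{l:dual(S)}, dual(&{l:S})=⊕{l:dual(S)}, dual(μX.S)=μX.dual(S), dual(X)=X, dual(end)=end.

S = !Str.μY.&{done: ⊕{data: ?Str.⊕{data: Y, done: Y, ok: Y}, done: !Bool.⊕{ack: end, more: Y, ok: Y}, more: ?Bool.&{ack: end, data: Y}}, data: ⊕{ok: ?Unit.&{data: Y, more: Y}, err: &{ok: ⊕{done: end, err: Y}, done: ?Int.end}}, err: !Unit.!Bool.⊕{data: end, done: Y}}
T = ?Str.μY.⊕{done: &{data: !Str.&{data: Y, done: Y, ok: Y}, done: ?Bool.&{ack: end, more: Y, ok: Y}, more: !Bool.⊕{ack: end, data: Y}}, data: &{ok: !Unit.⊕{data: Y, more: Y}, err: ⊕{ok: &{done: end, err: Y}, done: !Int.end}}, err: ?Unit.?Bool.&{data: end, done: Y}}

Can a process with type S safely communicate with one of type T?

YES

!Str vs ?Str  ✓
  μY vs μY  ✓ (binder kept)
    &{done,data,err} vs ⊕{done,data,err}  ✓ same labels
      case done:
        ⊕{data,done,more} vs &{data,done,more}  ✓ same labels
          case data:
            ?Str vs !Str  ✓
              ⊕{data,done,ok} vs &{data,done,ok}  ✓ same labels
                case data:
                  Y vs Y  ✓
                case done:
                  Y vs Y  ✓
                case ok:
                  Y vs Y  ✓
          case done:
            !Bool vs ?Bool  ✓
              ⊕{ack,more,ok} vs &{ack,more,ok}  ✓ same labels
                case ack:
                  end vs end  ✓
                case more:
                  Y vs Y  ✓
                case ok:
                  Y vs Y  ✓
          case more:
            ?Bool vs !Bool  ✓
              &{ack,data} vs ⊕{ack,data}  ✓ same labels
                case ack:
                  end vs end  ✓
                case data:
                  Y vs Y  ✓
      case data:
        ⊕{ok,err} vs &{ok,err}  ✓ same labels
          case ok:
            ?Unit vs !Unit  ✓
              &{data,more} vs ⊕{data,more}  ✓ same labels
                case data:
                  Y vs Y  ✓
                case more:
                  Y vs Y  ✓
          case err:
            &{ok,done} vs ⊕{ok,done}  ✓ same labels
              case ok:
                ⊕{done,err} vs &{done,err}  ✓ same labels
                  case done:
                    end vs end  ✓
                  case err:
                    Y vs Y  ✓
              case done:
                ?Int vs !Int  ✓
                  end vs end  ✓
      case err:
        !Unit vs ?Unit  ✓
          !Bool vs ?Bool  ✓
            ⊕{data,done} vs &{data,done}  ✓ same labels
              case data:
                end vs end  ✓
              case done:
                Y vs Y  ✓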